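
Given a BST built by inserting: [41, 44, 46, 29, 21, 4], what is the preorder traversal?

Tree insertion order: [41, 44, 46, 29, 21, 4]
Tree (level-order array): [41, 29, 44, 21, None, None, 46, 4]
Preorder traversal: [41, 29, 21, 4, 44, 46]


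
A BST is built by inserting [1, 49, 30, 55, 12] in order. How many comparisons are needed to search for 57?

Search path for 57: 1 -> 49 -> 55
Found: False
Comparisons: 3


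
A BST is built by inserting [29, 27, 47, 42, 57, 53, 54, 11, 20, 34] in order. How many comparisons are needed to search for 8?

Search path for 8: 29 -> 27 -> 11
Found: False
Comparisons: 3


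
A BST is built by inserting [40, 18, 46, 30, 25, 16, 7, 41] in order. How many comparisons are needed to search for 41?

Search path for 41: 40 -> 46 -> 41
Found: True
Comparisons: 3


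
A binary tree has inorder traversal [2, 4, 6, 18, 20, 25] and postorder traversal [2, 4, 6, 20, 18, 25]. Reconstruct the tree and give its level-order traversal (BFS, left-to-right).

Inorder:   [2, 4, 6, 18, 20, 25]
Postorder: [2, 4, 6, 20, 18, 25]
Algorithm: postorder visits root last, so walk postorder right-to-left;
each value is the root of the current inorder slice — split it at that
value, recurse on the right subtree first, then the left.
Recursive splits:
  root=25; inorder splits into left=[2, 4, 6, 18, 20], right=[]
  root=18; inorder splits into left=[2, 4, 6], right=[20]
  root=20; inorder splits into left=[], right=[]
  root=6; inorder splits into left=[2, 4], right=[]
  root=4; inorder splits into left=[2], right=[]
  root=2; inorder splits into left=[], right=[]
Reconstructed level-order: [25, 18, 6, 20, 4, 2]


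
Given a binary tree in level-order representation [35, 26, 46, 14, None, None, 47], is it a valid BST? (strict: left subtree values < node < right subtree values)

Level-order array: [35, 26, 46, 14, None, None, 47]
Validate using subtree bounds (lo, hi): at each node, require lo < value < hi,
then recurse left with hi=value and right with lo=value.
Preorder trace (stopping at first violation):
  at node 35 with bounds (-inf, +inf): OK
  at node 26 with bounds (-inf, 35): OK
  at node 14 with bounds (-inf, 26): OK
  at node 46 with bounds (35, +inf): OK
  at node 47 with bounds (46, +inf): OK
No violation found at any node.
Result: Valid BST


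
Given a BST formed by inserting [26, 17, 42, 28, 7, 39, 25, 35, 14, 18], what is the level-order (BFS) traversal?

Tree insertion order: [26, 17, 42, 28, 7, 39, 25, 35, 14, 18]
Tree (level-order array): [26, 17, 42, 7, 25, 28, None, None, 14, 18, None, None, 39, None, None, None, None, 35]
BFS from the root, enqueuing left then right child of each popped node:
  queue [26] -> pop 26, enqueue [17, 42], visited so far: [26]
  queue [17, 42] -> pop 17, enqueue [7, 25], visited so far: [26, 17]
  queue [42, 7, 25] -> pop 42, enqueue [28], visited so far: [26, 17, 42]
  queue [7, 25, 28] -> pop 7, enqueue [14], visited so far: [26, 17, 42, 7]
  queue [25, 28, 14] -> pop 25, enqueue [18], visited so far: [26, 17, 42, 7, 25]
  queue [28, 14, 18] -> pop 28, enqueue [39], visited so far: [26, 17, 42, 7, 25, 28]
  queue [14, 18, 39] -> pop 14, enqueue [none], visited so far: [26, 17, 42, 7, 25, 28, 14]
  queue [18, 39] -> pop 18, enqueue [none], visited so far: [26, 17, 42, 7, 25, 28, 14, 18]
  queue [39] -> pop 39, enqueue [35], visited so far: [26, 17, 42, 7, 25, 28, 14, 18, 39]
  queue [35] -> pop 35, enqueue [none], visited so far: [26, 17, 42, 7, 25, 28, 14, 18, 39, 35]
Result: [26, 17, 42, 7, 25, 28, 14, 18, 39, 35]


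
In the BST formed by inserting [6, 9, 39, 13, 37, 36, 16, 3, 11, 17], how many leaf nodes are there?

Tree built from: [6, 9, 39, 13, 37, 36, 16, 3, 11, 17]
Tree (level-order array): [6, 3, 9, None, None, None, 39, 13, None, 11, 37, None, None, 36, None, 16, None, None, 17]
Rule: A leaf has 0 children.
Per-node child counts:
  node 6: 2 child(ren)
  node 3: 0 child(ren)
  node 9: 1 child(ren)
  node 39: 1 child(ren)
  node 13: 2 child(ren)
  node 11: 0 child(ren)
  node 37: 1 child(ren)
  node 36: 1 child(ren)
  node 16: 1 child(ren)
  node 17: 0 child(ren)
Matching nodes: [3, 11, 17]
Count of leaf nodes: 3


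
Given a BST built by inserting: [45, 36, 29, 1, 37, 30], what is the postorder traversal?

Tree insertion order: [45, 36, 29, 1, 37, 30]
Tree (level-order array): [45, 36, None, 29, 37, 1, 30]
Postorder traversal: [1, 30, 29, 37, 36, 45]


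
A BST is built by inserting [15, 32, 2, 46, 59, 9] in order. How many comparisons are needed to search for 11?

Search path for 11: 15 -> 2 -> 9
Found: False
Comparisons: 3


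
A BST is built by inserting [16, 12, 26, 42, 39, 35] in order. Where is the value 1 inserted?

Starting tree (level order): [16, 12, 26, None, None, None, 42, 39, None, 35]
Insertion path: 16 -> 12
Result: insert 1 as left child of 12
Final tree (level order): [16, 12, 26, 1, None, None, 42, None, None, 39, None, 35]


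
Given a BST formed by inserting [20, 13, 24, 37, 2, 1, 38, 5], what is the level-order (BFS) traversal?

Tree insertion order: [20, 13, 24, 37, 2, 1, 38, 5]
Tree (level-order array): [20, 13, 24, 2, None, None, 37, 1, 5, None, 38]
BFS from the root, enqueuing left then right child of each popped node:
  queue [20] -> pop 20, enqueue [13, 24], visited so far: [20]
  queue [13, 24] -> pop 13, enqueue [2], visited so far: [20, 13]
  queue [24, 2] -> pop 24, enqueue [37], visited so far: [20, 13, 24]
  queue [2, 37] -> pop 2, enqueue [1, 5], visited so far: [20, 13, 24, 2]
  queue [37, 1, 5] -> pop 37, enqueue [38], visited so far: [20, 13, 24, 2, 37]
  queue [1, 5, 38] -> pop 1, enqueue [none], visited so far: [20, 13, 24, 2, 37, 1]
  queue [5, 38] -> pop 5, enqueue [none], visited so far: [20, 13, 24, 2, 37, 1, 5]
  queue [38] -> pop 38, enqueue [none], visited so far: [20, 13, 24, 2, 37, 1, 5, 38]
Result: [20, 13, 24, 2, 37, 1, 5, 38]


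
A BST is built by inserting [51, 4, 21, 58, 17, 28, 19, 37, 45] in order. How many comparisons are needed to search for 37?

Search path for 37: 51 -> 4 -> 21 -> 28 -> 37
Found: True
Comparisons: 5


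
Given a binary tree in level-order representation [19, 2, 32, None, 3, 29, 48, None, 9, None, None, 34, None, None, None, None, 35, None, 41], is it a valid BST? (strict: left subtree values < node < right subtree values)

Level-order array: [19, 2, 32, None, 3, 29, 48, None, 9, None, None, 34, None, None, None, None, 35, None, 41]
Validate using subtree bounds (lo, hi): at each node, require lo < value < hi,
then recurse left with hi=value and right with lo=value.
Preorder trace (stopping at first violation):
  at node 19 with bounds (-inf, +inf): OK
  at node 2 with bounds (-inf, 19): OK
  at node 3 with bounds (2, 19): OK
  at node 9 with bounds (3, 19): OK
  at node 32 with bounds (19, +inf): OK
  at node 29 with bounds (19, 32): OK
  at node 48 with bounds (32, +inf): OK
  at node 34 with bounds (32, 48): OK
  at node 35 with bounds (34, 48): OK
  at node 41 with bounds (35, 48): OK
No violation found at any node.
Result: Valid BST


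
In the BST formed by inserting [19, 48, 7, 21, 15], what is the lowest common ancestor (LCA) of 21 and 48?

Tree insertion order: [19, 48, 7, 21, 15]
Tree (level-order array): [19, 7, 48, None, 15, 21]
In a BST, the LCA of p=21, q=48 is the first node v on the
root-to-leaf path with p <= v <= q (go left if both < v, right if both > v).
Walk from root:
  at 19: both 21 and 48 > 19, go right
  at 48: 21 <= 48 <= 48, this is the LCA
LCA = 48


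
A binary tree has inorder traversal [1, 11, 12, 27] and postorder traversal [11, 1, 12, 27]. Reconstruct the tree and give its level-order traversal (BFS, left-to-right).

Inorder:   [1, 11, 12, 27]
Postorder: [11, 1, 12, 27]
Algorithm: postorder visits root last, so walk postorder right-to-left;
each value is the root of the current inorder slice — split it at that
value, recurse on the right subtree first, then the left.
Recursive splits:
  root=27; inorder splits into left=[1, 11, 12], right=[]
  root=12; inorder splits into left=[1, 11], right=[]
  root=1; inorder splits into left=[], right=[11]
  root=11; inorder splits into left=[], right=[]
Reconstructed level-order: [27, 12, 1, 11]


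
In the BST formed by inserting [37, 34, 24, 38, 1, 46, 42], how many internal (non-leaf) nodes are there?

Tree built from: [37, 34, 24, 38, 1, 46, 42]
Tree (level-order array): [37, 34, 38, 24, None, None, 46, 1, None, 42]
Rule: An internal node has at least one child.
Per-node child counts:
  node 37: 2 child(ren)
  node 34: 1 child(ren)
  node 24: 1 child(ren)
  node 1: 0 child(ren)
  node 38: 1 child(ren)
  node 46: 1 child(ren)
  node 42: 0 child(ren)
Matching nodes: [37, 34, 24, 38, 46]
Count of internal (non-leaf) nodes: 5


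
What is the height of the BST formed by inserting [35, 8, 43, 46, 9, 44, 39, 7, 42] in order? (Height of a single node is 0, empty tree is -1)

Insertion order: [35, 8, 43, 46, 9, 44, 39, 7, 42]
Tree (level-order array): [35, 8, 43, 7, 9, 39, 46, None, None, None, None, None, 42, 44]
Compute height bottom-up (empty subtree = -1):
  height(7) = 1 + max(-1, -1) = 0
  height(9) = 1 + max(-1, -1) = 0
  height(8) = 1 + max(0, 0) = 1
  height(42) = 1 + max(-1, -1) = 0
  height(39) = 1 + max(-1, 0) = 1
  height(44) = 1 + max(-1, -1) = 0
  height(46) = 1 + max(0, -1) = 1
  height(43) = 1 + max(1, 1) = 2
  height(35) = 1 + max(1, 2) = 3
Height = 3


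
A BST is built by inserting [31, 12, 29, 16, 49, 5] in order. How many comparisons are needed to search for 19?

Search path for 19: 31 -> 12 -> 29 -> 16
Found: False
Comparisons: 4


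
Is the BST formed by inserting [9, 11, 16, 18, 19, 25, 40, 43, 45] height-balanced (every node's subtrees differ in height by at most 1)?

Tree (level-order array): [9, None, 11, None, 16, None, 18, None, 19, None, 25, None, 40, None, 43, None, 45]
Definition: a tree is height-balanced if, at every node, |h(left) - h(right)| <= 1 (empty subtree has height -1).
Bottom-up per-node check:
  node 45: h_left=-1, h_right=-1, diff=0 [OK], height=0
  node 43: h_left=-1, h_right=0, diff=1 [OK], height=1
  node 40: h_left=-1, h_right=1, diff=2 [FAIL (|-1-1|=2 > 1)], height=2
  node 25: h_left=-1, h_right=2, diff=3 [FAIL (|-1-2|=3 > 1)], height=3
  node 19: h_left=-1, h_right=3, diff=4 [FAIL (|-1-3|=4 > 1)], height=4
  node 18: h_left=-1, h_right=4, diff=5 [FAIL (|-1-4|=5 > 1)], height=5
  node 16: h_left=-1, h_right=5, diff=6 [FAIL (|-1-5|=6 > 1)], height=6
  node 11: h_left=-1, h_right=6, diff=7 [FAIL (|-1-6|=7 > 1)], height=7
  node 9: h_left=-1, h_right=7, diff=8 [FAIL (|-1-7|=8 > 1)], height=8
Node 40 violates the condition: |-1 - 1| = 2 > 1.
Result: Not balanced


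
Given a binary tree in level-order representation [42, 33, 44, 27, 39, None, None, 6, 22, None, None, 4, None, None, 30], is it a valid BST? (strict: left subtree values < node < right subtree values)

Level-order array: [42, 33, 44, 27, 39, None, None, 6, 22, None, None, 4, None, None, 30]
Validate using subtree bounds (lo, hi): at each node, require lo < value < hi,
then recurse left with hi=value and right with lo=value.
Preorder trace (stopping at first violation):
  at node 42 with bounds (-inf, +inf): OK
  at node 33 with bounds (-inf, 42): OK
  at node 27 with bounds (-inf, 33): OK
  at node 6 with bounds (-inf, 27): OK
  at node 4 with bounds (-inf, 6): OK
  at node 22 with bounds (27, 33): VIOLATION
Node 22 violates its bound: not (27 < 22 < 33).
Result: Not a valid BST


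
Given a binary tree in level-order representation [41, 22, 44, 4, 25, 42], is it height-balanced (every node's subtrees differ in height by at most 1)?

Tree (level-order array): [41, 22, 44, 4, 25, 42]
Definition: a tree is height-balanced if, at every node, |h(left) - h(right)| <= 1 (empty subtree has height -1).
Bottom-up per-node check:
  node 4: h_left=-1, h_right=-1, diff=0 [OK], height=0
  node 25: h_left=-1, h_right=-1, diff=0 [OK], height=0
  node 22: h_left=0, h_right=0, diff=0 [OK], height=1
  node 42: h_left=-1, h_right=-1, diff=0 [OK], height=0
  node 44: h_left=0, h_right=-1, diff=1 [OK], height=1
  node 41: h_left=1, h_right=1, diff=0 [OK], height=2
All nodes satisfy the balance condition.
Result: Balanced


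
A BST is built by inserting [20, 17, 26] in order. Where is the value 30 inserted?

Starting tree (level order): [20, 17, 26]
Insertion path: 20 -> 26
Result: insert 30 as right child of 26
Final tree (level order): [20, 17, 26, None, None, None, 30]


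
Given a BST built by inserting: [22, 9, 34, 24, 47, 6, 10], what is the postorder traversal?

Tree insertion order: [22, 9, 34, 24, 47, 6, 10]
Tree (level-order array): [22, 9, 34, 6, 10, 24, 47]
Postorder traversal: [6, 10, 9, 24, 47, 34, 22]


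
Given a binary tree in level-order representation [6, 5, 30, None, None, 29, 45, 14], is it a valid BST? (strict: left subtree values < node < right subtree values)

Level-order array: [6, 5, 30, None, None, 29, 45, 14]
Validate using subtree bounds (lo, hi): at each node, require lo < value < hi,
then recurse left with hi=value and right with lo=value.
Preorder trace (stopping at first violation):
  at node 6 with bounds (-inf, +inf): OK
  at node 5 with bounds (-inf, 6): OK
  at node 30 with bounds (6, +inf): OK
  at node 29 with bounds (6, 30): OK
  at node 14 with bounds (6, 29): OK
  at node 45 with bounds (30, +inf): OK
No violation found at any node.
Result: Valid BST


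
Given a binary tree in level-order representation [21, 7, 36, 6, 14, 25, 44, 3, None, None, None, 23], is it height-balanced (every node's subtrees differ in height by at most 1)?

Tree (level-order array): [21, 7, 36, 6, 14, 25, 44, 3, None, None, None, 23]
Definition: a tree is height-balanced if, at every node, |h(left) - h(right)| <= 1 (empty subtree has height -1).
Bottom-up per-node check:
  node 3: h_left=-1, h_right=-1, diff=0 [OK], height=0
  node 6: h_left=0, h_right=-1, diff=1 [OK], height=1
  node 14: h_left=-1, h_right=-1, diff=0 [OK], height=0
  node 7: h_left=1, h_right=0, diff=1 [OK], height=2
  node 23: h_left=-1, h_right=-1, diff=0 [OK], height=0
  node 25: h_left=0, h_right=-1, diff=1 [OK], height=1
  node 44: h_left=-1, h_right=-1, diff=0 [OK], height=0
  node 36: h_left=1, h_right=0, diff=1 [OK], height=2
  node 21: h_left=2, h_right=2, diff=0 [OK], height=3
All nodes satisfy the balance condition.
Result: Balanced


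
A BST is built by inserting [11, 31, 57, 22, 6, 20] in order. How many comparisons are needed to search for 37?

Search path for 37: 11 -> 31 -> 57
Found: False
Comparisons: 3


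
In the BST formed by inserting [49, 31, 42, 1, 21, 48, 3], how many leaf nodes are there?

Tree built from: [49, 31, 42, 1, 21, 48, 3]
Tree (level-order array): [49, 31, None, 1, 42, None, 21, None, 48, 3]
Rule: A leaf has 0 children.
Per-node child counts:
  node 49: 1 child(ren)
  node 31: 2 child(ren)
  node 1: 1 child(ren)
  node 21: 1 child(ren)
  node 3: 0 child(ren)
  node 42: 1 child(ren)
  node 48: 0 child(ren)
Matching nodes: [3, 48]
Count of leaf nodes: 2


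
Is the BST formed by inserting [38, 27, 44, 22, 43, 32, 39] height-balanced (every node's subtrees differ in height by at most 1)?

Tree (level-order array): [38, 27, 44, 22, 32, 43, None, None, None, None, None, 39]
Definition: a tree is height-balanced if, at every node, |h(left) - h(right)| <= 1 (empty subtree has height -1).
Bottom-up per-node check:
  node 22: h_left=-1, h_right=-1, diff=0 [OK], height=0
  node 32: h_left=-1, h_right=-1, diff=0 [OK], height=0
  node 27: h_left=0, h_right=0, diff=0 [OK], height=1
  node 39: h_left=-1, h_right=-1, diff=0 [OK], height=0
  node 43: h_left=0, h_right=-1, diff=1 [OK], height=1
  node 44: h_left=1, h_right=-1, diff=2 [FAIL (|1--1|=2 > 1)], height=2
  node 38: h_left=1, h_right=2, diff=1 [OK], height=3
Node 44 violates the condition: |1 - -1| = 2 > 1.
Result: Not balanced


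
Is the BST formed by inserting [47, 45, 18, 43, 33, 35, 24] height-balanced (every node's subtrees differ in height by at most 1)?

Tree (level-order array): [47, 45, None, 18, None, None, 43, 33, None, 24, 35]
Definition: a tree is height-balanced if, at every node, |h(left) - h(right)| <= 1 (empty subtree has height -1).
Bottom-up per-node check:
  node 24: h_left=-1, h_right=-1, diff=0 [OK], height=0
  node 35: h_left=-1, h_right=-1, diff=0 [OK], height=0
  node 33: h_left=0, h_right=0, diff=0 [OK], height=1
  node 43: h_left=1, h_right=-1, diff=2 [FAIL (|1--1|=2 > 1)], height=2
  node 18: h_left=-1, h_right=2, diff=3 [FAIL (|-1-2|=3 > 1)], height=3
  node 45: h_left=3, h_right=-1, diff=4 [FAIL (|3--1|=4 > 1)], height=4
  node 47: h_left=4, h_right=-1, diff=5 [FAIL (|4--1|=5 > 1)], height=5
Node 43 violates the condition: |1 - -1| = 2 > 1.
Result: Not balanced


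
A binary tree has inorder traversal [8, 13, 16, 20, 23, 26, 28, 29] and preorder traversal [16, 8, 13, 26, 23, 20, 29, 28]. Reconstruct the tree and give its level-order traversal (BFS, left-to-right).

Inorder:  [8, 13, 16, 20, 23, 26, 28, 29]
Preorder: [16, 8, 13, 26, 23, 20, 29, 28]
Algorithm: preorder visits root first, so consume preorder in order;
for each root, split the current inorder slice at that value into
left-subtree inorder and right-subtree inorder, then recurse.
Recursive splits:
  root=16; inorder splits into left=[8, 13], right=[20, 23, 26, 28, 29]
  root=8; inorder splits into left=[], right=[13]
  root=13; inorder splits into left=[], right=[]
  root=26; inorder splits into left=[20, 23], right=[28, 29]
  root=23; inorder splits into left=[20], right=[]
  root=20; inorder splits into left=[], right=[]
  root=29; inorder splits into left=[28], right=[]
  root=28; inorder splits into left=[], right=[]
Reconstructed level-order: [16, 8, 26, 13, 23, 29, 20, 28]


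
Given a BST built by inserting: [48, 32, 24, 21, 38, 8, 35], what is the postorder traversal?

Tree insertion order: [48, 32, 24, 21, 38, 8, 35]
Tree (level-order array): [48, 32, None, 24, 38, 21, None, 35, None, 8]
Postorder traversal: [8, 21, 24, 35, 38, 32, 48]


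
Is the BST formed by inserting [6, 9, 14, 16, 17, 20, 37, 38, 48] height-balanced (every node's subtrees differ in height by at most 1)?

Tree (level-order array): [6, None, 9, None, 14, None, 16, None, 17, None, 20, None, 37, None, 38, None, 48]
Definition: a tree is height-balanced if, at every node, |h(left) - h(right)| <= 1 (empty subtree has height -1).
Bottom-up per-node check:
  node 48: h_left=-1, h_right=-1, diff=0 [OK], height=0
  node 38: h_left=-1, h_right=0, diff=1 [OK], height=1
  node 37: h_left=-1, h_right=1, diff=2 [FAIL (|-1-1|=2 > 1)], height=2
  node 20: h_left=-1, h_right=2, diff=3 [FAIL (|-1-2|=3 > 1)], height=3
  node 17: h_left=-1, h_right=3, diff=4 [FAIL (|-1-3|=4 > 1)], height=4
  node 16: h_left=-1, h_right=4, diff=5 [FAIL (|-1-4|=5 > 1)], height=5
  node 14: h_left=-1, h_right=5, diff=6 [FAIL (|-1-5|=6 > 1)], height=6
  node 9: h_left=-1, h_right=6, diff=7 [FAIL (|-1-6|=7 > 1)], height=7
  node 6: h_left=-1, h_right=7, diff=8 [FAIL (|-1-7|=8 > 1)], height=8
Node 37 violates the condition: |-1 - 1| = 2 > 1.
Result: Not balanced


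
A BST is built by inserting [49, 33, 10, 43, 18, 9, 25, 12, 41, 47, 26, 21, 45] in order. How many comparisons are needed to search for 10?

Search path for 10: 49 -> 33 -> 10
Found: True
Comparisons: 3


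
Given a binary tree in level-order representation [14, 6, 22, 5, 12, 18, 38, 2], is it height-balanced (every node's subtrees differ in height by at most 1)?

Tree (level-order array): [14, 6, 22, 5, 12, 18, 38, 2]
Definition: a tree is height-balanced if, at every node, |h(left) - h(right)| <= 1 (empty subtree has height -1).
Bottom-up per-node check:
  node 2: h_left=-1, h_right=-1, diff=0 [OK], height=0
  node 5: h_left=0, h_right=-1, diff=1 [OK], height=1
  node 12: h_left=-1, h_right=-1, diff=0 [OK], height=0
  node 6: h_left=1, h_right=0, diff=1 [OK], height=2
  node 18: h_left=-1, h_right=-1, diff=0 [OK], height=0
  node 38: h_left=-1, h_right=-1, diff=0 [OK], height=0
  node 22: h_left=0, h_right=0, diff=0 [OK], height=1
  node 14: h_left=2, h_right=1, diff=1 [OK], height=3
All nodes satisfy the balance condition.
Result: Balanced


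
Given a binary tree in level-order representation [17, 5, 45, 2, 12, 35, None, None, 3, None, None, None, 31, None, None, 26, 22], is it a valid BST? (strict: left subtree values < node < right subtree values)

Level-order array: [17, 5, 45, 2, 12, 35, None, None, 3, None, None, None, 31, None, None, 26, 22]
Validate using subtree bounds (lo, hi): at each node, require lo < value < hi,
then recurse left with hi=value and right with lo=value.
Preorder trace (stopping at first violation):
  at node 17 with bounds (-inf, +inf): OK
  at node 5 with bounds (-inf, 17): OK
  at node 2 with bounds (-inf, 5): OK
  at node 3 with bounds (2, 5): OK
  at node 12 with bounds (5, 17): OK
  at node 45 with bounds (17, +inf): OK
  at node 35 with bounds (17, 45): OK
  at node 31 with bounds (35, 45): VIOLATION
Node 31 violates its bound: not (35 < 31 < 45).
Result: Not a valid BST


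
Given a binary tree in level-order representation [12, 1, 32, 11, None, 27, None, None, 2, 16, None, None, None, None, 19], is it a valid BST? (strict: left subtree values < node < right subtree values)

Level-order array: [12, 1, 32, 11, None, 27, None, None, 2, 16, None, None, None, None, 19]
Validate using subtree bounds (lo, hi): at each node, require lo < value < hi,
then recurse left with hi=value and right with lo=value.
Preorder trace (stopping at first violation):
  at node 12 with bounds (-inf, +inf): OK
  at node 1 with bounds (-inf, 12): OK
  at node 11 with bounds (-inf, 1): VIOLATION
Node 11 violates its bound: not (-inf < 11 < 1).
Result: Not a valid BST


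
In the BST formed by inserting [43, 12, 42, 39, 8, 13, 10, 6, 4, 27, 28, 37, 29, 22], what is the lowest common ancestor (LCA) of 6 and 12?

Tree insertion order: [43, 12, 42, 39, 8, 13, 10, 6, 4, 27, 28, 37, 29, 22]
Tree (level-order array): [43, 12, None, 8, 42, 6, 10, 39, None, 4, None, None, None, 13, None, None, None, None, 27, 22, 28, None, None, None, 37, 29]
In a BST, the LCA of p=6, q=12 is the first node v on the
root-to-leaf path with p <= v <= q (go left if both < v, right if both > v).
Walk from root:
  at 43: both 6 and 12 < 43, go left
  at 12: 6 <= 12 <= 12, this is the LCA
LCA = 12


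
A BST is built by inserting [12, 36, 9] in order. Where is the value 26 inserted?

Starting tree (level order): [12, 9, 36]
Insertion path: 12 -> 36
Result: insert 26 as left child of 36
Final tree (level order): [12, 9, 36, None, None, 26]


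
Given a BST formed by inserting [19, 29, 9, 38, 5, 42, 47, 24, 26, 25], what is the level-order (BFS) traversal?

Tree insertion order: [19, 29, 9, 38, 5, 42, 47, 24, 26, 25]
Tree (level-order array): [19, 9, 29, 5, None, 24, 38, None, None, None, 26, None, 42, 25, None, None, 47]
BFS from the root, enqueuing left then right child of each popped node:
  queue [19] -> pop 19, enqueue [9, 29], visited so far: [19]
  queue [9, 29] -> pop 9, enqueue [5], visited so far: [19, 9]
  queue [29, 5] -> pop 29, enqueue [24, 38], visited so far: [19, 9, 29]
  queue [5, 24, 38] -> pop 5, enqueue [none], visited so far: [19, 9, 29, 5]
  queue [24, 38] -> pop 24, enqueue [26], visited so far: [19, 9, 29, 5, 24]
  queue [38, 26] -> pop 38, enqueue [42], visited so far: [19, 9, 29, 5, 24, 38]
  queue [26, 42] -> pop 26, enqueue [25], visited so far: [19, 9, 29, 5, 24, 38, 26]
  queue [42, 25] -> pop 42, enqueue [47], visited so far: [19, 9, 29, 5, 24, 38, 26, 42]
  queue [25, 47] -> pop 25, enqueue [none], visited so far: [19, 9, 29, 5, 24, 38, 26, 42, 25]
  queue [47] -> pop 47, enqueue [none], visited so far: [19, 9, 29, 5, 24, 38, 26, 42, 25, 47]
Result: [19, 9, 29, 5, 24, 38, 26, 42, 25, 47]


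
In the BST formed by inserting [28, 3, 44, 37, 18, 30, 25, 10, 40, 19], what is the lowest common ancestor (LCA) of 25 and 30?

Tree insertion order: [28, 3, 44, 37, 18, 30, 25, 10, 40, 19]
Tree (level-order array): [28, 3, 44, None, 18, 37, None, 10, 25, 30, 40, None, None, 19]
In a BST, the LCA of p=25, q=30 is the first node v on the
root-to-leaf path with p <= v <= q (go left if both < v, right if both > v).
Walk from root:
  at 28: 25 <= 28 <= 30, this is the LCA
LCA = 28


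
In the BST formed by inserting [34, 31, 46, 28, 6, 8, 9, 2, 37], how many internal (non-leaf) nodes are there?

Tree built from: [34, 31, 46, 28, 6, 8, 9, 2, 37]
Tree (level-order array): [34, 31, 46, 28, None, 37, None, 6, None, None, None, 2, 8, None, None, None, 9]
Rule: An internal node has at least one child.
Per-node child counts:
  node 34: 2 child(ren)
  node 31: 1 child(ren)
  node 28: 1 child(ren)
  node 6: 2 child(ren)
  node 2: 0 child(ren)
  node 8: 1 child(ren)
  node 9: 0 child(ren)
  node 46: 1 child(ren)
  node 37: 0 child(ren)
Matching nodes: [34, 31, 28, 6, 8, 46]
Count of internal (non-leaf) nodes: 6


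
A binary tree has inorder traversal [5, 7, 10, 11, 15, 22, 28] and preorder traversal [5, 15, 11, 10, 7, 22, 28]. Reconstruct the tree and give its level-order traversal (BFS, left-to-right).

Inorder:  [5, 7, 10, 11, 15, 22, 28]
Preorder: [5, 15, 11, 10, 7, 22, 28]
Algorithm: preorder visits root first, so consume preorder in order;
for each root, split the current inorder slice at that value into
left-subtree inorder and right-subtree inorder, then recurse.
Recursive splits:
  root=5; inorder splits into left=[], right=[7, 10, 11, 15, 22, 28]
  root=15; inorder splits into left=[7, 10, 11], right=[22, 28]
  root=11; inorder splits into left=[7, 10], right=[]
  root=10; inorder splits into left=[7], right=[]
  root=7; inorder splits into left=[], right=[]
  root=22; inorder splits into left=[], right=[28]
  root=28; inorder splits into left=[], right=[]
Reconstructed level-order: [5, 15, 11, 22, 10, 28, 7]


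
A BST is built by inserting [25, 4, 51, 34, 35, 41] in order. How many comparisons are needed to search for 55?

Search path for 55: 25 -> 51
Found: False
Comparisons: 2


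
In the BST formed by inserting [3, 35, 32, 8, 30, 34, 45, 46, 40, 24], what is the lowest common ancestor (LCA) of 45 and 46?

Tree insertion order: [3, 35, 32, 8, 30, 34, 45, 46, 40, 24]
Tree (level-order array): [3, None, 35, 32, 45, 8, 34, 40, 46, None, 30, None, None, None, None, None, None, 24]
In a BST, the LCA of p=45, q=46 is the first node v on the
root-to-leaf path with p <= v <= q (go left if both < v, right if both > v).
Walk from root:
  at 3: both 45 and 46 > 3, go right
  at 35: both 45 and 46 > 35, go right
  at 45: 45 <= 45 <= 46, this is the LCA
LCA = 45


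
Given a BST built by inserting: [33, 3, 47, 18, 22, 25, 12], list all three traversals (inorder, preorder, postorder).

Tree insertion order: [33, 3, 47, 18, 22, 25, 12]
Tree (level-order array): [33, 3, 47, None, 18, None, None, 12, 22, None, None, None, 25]
Inorder (L, root, R): [3, 12, 18, 22, 25, 33, 47]
Preorder (root, L, R): [33, 3, 18, 12, 22, 25, 47]
Postorder (L, R, root): [12, 25, 22, 18, 3, 47, 33]


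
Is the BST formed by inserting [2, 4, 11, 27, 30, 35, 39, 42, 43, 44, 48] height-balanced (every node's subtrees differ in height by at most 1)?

Tree (level-order array): [2, None, 4, None, 11, None, 27, None, 30, None, 35, None, 39, None, 42, None, 43, None, 44, None, 48]
Definition: a tree is height-balanced if, at every node, |h(left) - h(right)| <= 1 (empty subtree has height -1).
Bottom-up per-node check:
  node 48: h_left=-1, h_right=-1, diff=0 [OK], height=0
  node 44: h_left=-1, h_right=0, diff=1 [OK], height=1
  node 43: h_left=-1, h_right=1, diff=2 [FAIL (|-1-1|=2 > 1)], height=2
  node 42: h_left=-1, h_right=2, diff=3 [FAIL (|-1-2|=3 > 1)], height=3
  node 39: h_left=-1, h_right=3, diff=4 [FAIL (|-1-3|=4 > 1)], height=4
  node 35: h_left=-1, h_right=4, diff=5 [FAIL (|-1-4|=5 > 1)], height=5
  node 30: h_left=-1, h_right=5, diff=6 [FAIL (|-1-5|=6 > 1)], height=6
  node 27: h_left=-1, h_right=6, diff=7 [FAIL (|-1-6|=7 > 1)], height=7
  node 11: h_left=-1, h_right=7, diff=8 [FAIL (|-1-7|=8 > 1)], height=8
  node 4: h_left=-1, h_right=8, diff=9 [FAIL (|-1-8|=9 > 1)], height=9
  node 2: h_left=-1, h_right=9, diff=10 [FAIL (|-1-9|=10 > 1)], height=10
Node 43 violates the condition: |-1 - 1| = 2 > 1.
Result: Not balanced


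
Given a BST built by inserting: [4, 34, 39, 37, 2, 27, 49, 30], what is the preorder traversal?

Tree insertion order: [4, 34, 39, 37, 2, 27, 49, 30]
Tree (level-order array): [4, 2, 34, None, None, 27, 39, None, 30, 37, 49]
Preorder traversal: [4, 2, 34, 27, 30, 39, 37, 49]


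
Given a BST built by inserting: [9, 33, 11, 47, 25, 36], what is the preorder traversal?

Tree insertion order: [9, 33, 11, 47, 25, 36]
Tree (level-order array): [9, None, 33, 11, 47, None, 25, 36]
Preorder traversal: [9, 33, 11, 25, 47, 36]


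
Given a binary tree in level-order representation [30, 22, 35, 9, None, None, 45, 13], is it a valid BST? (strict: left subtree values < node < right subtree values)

Level-order array: [30, 22, 35, 9, None, None, 45, 13]
Validate using subtree bounds (lo, hi): at each node, require lo < value < hi,
then recurse left with hi=value and right with lo=value.
Preorder trace (stopping at first violation):
  at node 30 with bounds (-inf, +inf): OK
  at node 22 with bounds (-inf, 30): OK
  at node 9 with bounds (-inf, 22): OK
  at node 13 with bounds (-inf, 9): VIOLATION
Node 13 violates its bound: not (-inf < 13 < 9).
Result: Not a valid BST


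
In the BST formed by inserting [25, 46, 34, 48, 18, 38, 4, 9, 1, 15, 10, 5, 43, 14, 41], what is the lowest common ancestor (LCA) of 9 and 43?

Tree insertion order: [25, 46, 34, 48, 18, 38, 4, 9, 1, 15, 10, 5, 43, 14, 41]
Tree (level-order array): [25, 18, 46, 4, None, 34, 48, 1, 9, None, 38, None, None, None, None, 5, 15, None, 43, None, None, 10, None, 41, None, None, 14]
In a BST, the LCA of p=9, q=43 is the first node v on the
root-to-leaf path with p <= v <= q (go left if both < v, right if both > v).
Walk from root:
  at 25: 9 <= 25 <= 43, this is the LCA
LCA = 25


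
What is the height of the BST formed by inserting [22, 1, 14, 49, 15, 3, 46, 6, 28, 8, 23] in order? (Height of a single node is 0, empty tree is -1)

Insertion order: [22, 1, 14, 49, 15, 3, 46, 6, 28, 8, 23]
Tree (level-order array): [22, 1, 49, None, 14, 46, None, 3, 15, 28, None, None, 6, None, None, 23, None, None, 8]
Compute height bottom-up (empty subtree = -1):
  height(8) = 1 + max(-1, -1) = 0
  height(6) = 1 + max(-1, 0) = 1
  height(3) = 1 + max(-1, 1) = 2
  height(15) = 1 + max(-1, -1) = 0
  height(14) = 1 + max(2, 0) = 3
  height(1) = 1 + max(-1, 3) = 4
  height(23) = 1 + max(-1, -1) = 0
  height(28) = 1 + max(0, -1) = 1
  height(46) = 1 + max(1, -1) = 2
  height(49) = 1 + max(2, -1) = 3
  height(22) = 1 + max(4, 3) = 5
Height = 5


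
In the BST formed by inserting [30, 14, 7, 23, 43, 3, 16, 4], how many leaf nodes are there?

Tree built from: [30, 14, 7, 23, 43, 3, 16, 4]
Tree (level-order array): [30, 14, 43, 7, 23, None, None, 3, None, 16, None, None, 4]
Rule: A leaf has 0 children.
Per-node child counts:
  node 30: 2 child(ren)
  node 14: 2 child(ren)
  node 7: 1 child(ren)
  node 3: 1 child(ren)
  node 4: 0 child(ren)
  node 23: 1 child(ren)
  node 16: 0 child(ren)
  node 43: 0 child(ren)
Matching nodes: [4, 16, 43]
Count of leaf nodes: 3


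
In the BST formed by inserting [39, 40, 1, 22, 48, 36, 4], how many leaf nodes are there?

Tree built from: [39, 40, 1, 22, 48, 36, 4]
Tree (level-order array): [39, 1, 40, None, 22, None, 48, 4, 36]
Rule: A leaf has 0 children.
Per-node child counts:
  node 39: 2 child(ren)
  node 1: 1 child(ren)
  node 22: 2 child(ren)
  node 4: 0 child(ren)
  node 36: 0 child(ren)
  node 40: 1 child(ren)
  node 48: 0 child(ren)
Matching nodes: [4, 36, 48]
Count of leaf nodes: 3


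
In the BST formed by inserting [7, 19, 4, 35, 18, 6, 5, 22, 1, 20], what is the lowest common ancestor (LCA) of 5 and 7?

Tree insertion order: [7, 19, 4, 35, 18, 6, 5, 22, 1, 20]
Tree (level-order array): [7, 4, 19, 1, 6, 18, 35, None, None, 5, None, None, None, 22, None, None, None, 20]
In a BST, the LCA of p=5, q=7 is the first node v on the
root-to-leaf path with p <= v <= q (go left if both < v, right if both > v).
Walk from root:
  at 7: 5 <= 7 <= 7, this is the LCA
LCA = 7


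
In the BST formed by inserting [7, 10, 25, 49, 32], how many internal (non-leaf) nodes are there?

Tree built from: [7, 10, 25, 49, 32]
Tree (level-order array): [7, None, 10, None, 25, None, 49, 32]
Rule: An internal node has at least one child.
Per-node child counts:
  node 7: 1 child(ren)
  node 10: 1 child(ren)
  node 25: 1 child(ren)
  node 49: 1 child(ren)
  node 32: 0 child(ren)
Matching nodes: [7, 10, 25, 49]
Count of internal (non-leaf) nodes: 4


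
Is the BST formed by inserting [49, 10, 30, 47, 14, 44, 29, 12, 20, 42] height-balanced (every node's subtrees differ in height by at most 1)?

Tree (level-order array): [49, 10, None, None, 30, 14, 47, 12, 29, 44, None, None, None, 20, None, 42]
Definition: a tree is height-balanced if, at every node, |h(left) - h(right)| <= 1 (empty subtree has height -1).
Bottom-up per-node check:
  node 12: h_left=-1, h_right=-1, diff=0 [OK], height=0
  node 20: h_left=-1, h_right=-1, diff=0 [OK], height=0
  node 29: h_left=0, h_right=-1, diff=1 [OK], height=1
  node 14: h_left=0, h_right=1, diff=1 [OK], height=2
  node 42: h_left=-1, h_right=-1, diff=0 [OK], height=0
  node 44: h_left=0, h_right=-1, diff=1 [OK], height=1
  node 47: h_left=1, h_right=-1, diff=2 [FAIL (|1--1|=2 > 1)], height=2
  node 30: h_left=2, h_right=2, diff=0 [OK], height=3
  node 10: h_left=-1, h_right=3, diff=4 [FAIL (|-1-3|=4 > 1)], height=4
  node 49: h_left=4, h_right=-1, diff=5 [FAIL (|4--1|=5 > 1)], height=5
Node 47 violates the condition: |1 - -1| = 2 > 1.
Result: Not balanced


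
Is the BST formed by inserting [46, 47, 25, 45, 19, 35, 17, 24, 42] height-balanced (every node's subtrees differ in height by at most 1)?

Tree (level-order array): [46, 25, 47, 19, 45, None, None, 17, 24, 35, None, None, None, None, None, None, 42]
Definition: a tree is height-balanced if, at every node, |h(left) - h(right)| <= 1 (empty subtree has height -1).
Bottom-up per-node check:
  node 17: h_left=-1, h_right=-1, diff=0 [OK], height=0
  node 24: h_left=-1, h_right=-1, diff=0 [OK], height=0
  node 19: h_left=0, h_right=0, diff=0 [OK], height=1
  node 42: h_left=-1, h_right=-1, diff=0 [OK], height=0
  node 35: h_left=-1, h_right=0, diff=1 [OK], height=1
  node 45: h_left=1, h_right=-1, diff=2 [FAIL (|1--1|=2 > 1)], height=2
  node 25: h_left=1, h_right=2, diff=1 [OK], height=3
  node 47: h_left=-1, h_right=-1, diff=0 [OK], height=0
  node 46: h_left=3, h_right=0, diff=3 [FAIL (|3-0|=3 > 1)], height=4
Node 45 violates the condition: |1 - -1| = 2 > 1.
Result: Not balanced


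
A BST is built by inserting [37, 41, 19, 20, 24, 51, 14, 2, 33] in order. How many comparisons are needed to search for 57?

Search path for 57: 37 -> 41 -> 51
Found: False
Comparisons: 3


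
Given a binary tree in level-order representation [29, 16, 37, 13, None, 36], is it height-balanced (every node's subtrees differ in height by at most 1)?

Tree (level-order array): [29, 16, 37, 13, None, 36]
Definition: a tree is height-balanced if, at every node, |h(left) - h(right)| <= 1 (empty subtree has height -1).
Bottom-up per-node check:
  node 13: h_left=-1, h_right=-1, diff=0 [OK], height=0
  node 16: h_left=0, h_right=-1, diff=1 [OK], height=1
  node 36: h_left=-1, h_right=-1, diff=0 [OK], height=0
  node 37: h_left=0, h_right=-1, diff=1 [OK], height=1
  node 29: h_left=1, h_right=1, diff=0 [OK], height=2
All nodes satisfy the balance condition.
Result: Balanced


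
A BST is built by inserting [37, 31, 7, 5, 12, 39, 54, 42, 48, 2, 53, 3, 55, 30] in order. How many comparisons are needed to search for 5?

Search path for 5: 37 -> 31 -> 7 -> 5
Found: True
Comparisons: 4


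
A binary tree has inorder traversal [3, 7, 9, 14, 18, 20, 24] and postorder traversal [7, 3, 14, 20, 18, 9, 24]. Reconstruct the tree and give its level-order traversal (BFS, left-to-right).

Inorder:   [3, 7, 9, 14, 18, 20, 24]
Postorder: [7, 3, 14, 20, 18, 9, 24]
Algorithm: postorder visits root last, so walk postorder right-to-left;
each value is the root of the current inorder slice — split it at that
value, recurse on the right subtree first, then the left.
Recursive splits:
  root=24; inorder splits into left=[3, 7, 9, 14, 18, 20], right=[]
  root=9; inorder splits into left=[3, 7], right=[14, 18, 20]
  root=18; inorder splits into left=[14], right=[20]
  root=20; inorder splits into left=[], right=[]
  root=14; inorder splits into left=[], right=[]
  root=3; inorder splits into left=[], right=[7]
  root=7; inorder splits into left=[], right=[]
Reconstructed level-order: [24, 9, 3, 18, 7, 14, 20]


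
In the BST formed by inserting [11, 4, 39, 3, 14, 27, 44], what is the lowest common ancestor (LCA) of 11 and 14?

Tree insertion order: [11, 4, 39, 3, 14, 27, 44]
Tree (level-order array): [11, 4, 39, 3, None, 14, 44, None, None, None, 27]
In a BST, the LCA of p=11, q=14 is the first node v on the
root-to-leaf path with p <= v <= q (go left if both < v, right if both > v).
Walk from root:
  at 11: 11 <= 11 <= 14, this is the LCA
LCA = 11


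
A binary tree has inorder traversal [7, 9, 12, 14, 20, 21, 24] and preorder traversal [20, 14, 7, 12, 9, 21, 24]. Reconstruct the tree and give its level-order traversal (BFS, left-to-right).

Inorder:  [7, 9, 12, 14, 20, 21, 24]
Preorder: [20, 14, 7, 12, 9, 21, 24]
Algorithm: preorder visits root first, so consume preorder in order;
for each root, split the current inorder slice at that value into
left-subtree inorder and right-subtree inorder, then recurse.
Recursive splits:
  root=20; inorder splits into left=[7, 9, 12, 14], right=[21, 24]
  root=14; inorder splits into left=[7, 9, 12], right=[]
  root=7; inorder splits into left=[], right=[9, 12]
  root=12; inorder splits into left=[9], right=[]
  root=9; inorder splits into left=[], right=[]
  root=21; inorder splits into left=[], right=[24]
  root=24; inorder splits into left=[], right=[]
Reconstructed level-order: [20, 14, 21, 7, 24, 12, 9]


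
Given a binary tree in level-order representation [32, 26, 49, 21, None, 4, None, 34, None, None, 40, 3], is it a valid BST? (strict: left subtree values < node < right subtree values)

Level-order array: [32, 26, 49, 21, None, 4, None, 34, None, None, 40, 3]
Validate using subtree bounds (lo, hi): at each node, require lo < value < hi,
then recurse left with hi=value and right with lo=value.
Preorder trace (stopping at first violation):
  at node 32 with bounds (-inf, +inf): OK
  at node 26 with bounds (-inf, 32): OK
  at node 21 with bounds (-inf, 26): OK
  at node 34 with bounds (-inf, 21): VIOLATION
Node 34 violates its bound: not (-inf < 34 < 21).
Result: Not a valid BST


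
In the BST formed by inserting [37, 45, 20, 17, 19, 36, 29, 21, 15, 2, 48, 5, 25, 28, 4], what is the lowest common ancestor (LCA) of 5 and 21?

Tree insertion order: [37, 45, 20, 17, 19, 36, 29, 21, 15, 2, 48, 5, 25, 28, 4]
Tree (level-order array): [37, 20, 45, 17, 36, None, 48, 15, 19, 29, None, None, None, 2, None, None, None, 21, None, None, 5, None, 25, 4, None, None, 28]
In a BST, the LCA of p=5, q=21 is the first node v on the
root-to-leaf path with p <= v <= q (go left if both < v, right if both > v).
Walk from root:
  at 37: both 5 and 21 < 37, go left
  at 20: 5 <= 20 <= 21, this is the LCA
LCA = 20


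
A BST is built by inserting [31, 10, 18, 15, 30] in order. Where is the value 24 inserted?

Starting tree (level order): [31, 10, None, None, 18, 15, 30]
Insertion path: 31 -> 10 -> 18 -> 30
Result: insert 24 as left child of 30
Final tree (level order): [31, 10, None, None, 18, 15, 30, None, None, 24]


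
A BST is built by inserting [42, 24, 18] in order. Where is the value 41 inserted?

Starting tree (level order): [42, 24, None, 18]
Insertion path: 42 -> 24
Result: insert 41 as right child of 24
Final tree (level order): [42, 24, None, 18, 41]


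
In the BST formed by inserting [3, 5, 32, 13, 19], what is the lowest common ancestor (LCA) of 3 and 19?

Tree insertion order: [3, 5, 32, 13, 19]
Tree (level-order array): [3, None, 5, None, 32, 13, None, None, 19]
In a BST, the LCA of p=3, q=19 is the first node v on the
root-to-leaf path with p <= v <= q (go left if both < v, right if both > v).
Walk from root:
  at 3: 3 <= 3 <= 19, this is the LCA
LCA = 3
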